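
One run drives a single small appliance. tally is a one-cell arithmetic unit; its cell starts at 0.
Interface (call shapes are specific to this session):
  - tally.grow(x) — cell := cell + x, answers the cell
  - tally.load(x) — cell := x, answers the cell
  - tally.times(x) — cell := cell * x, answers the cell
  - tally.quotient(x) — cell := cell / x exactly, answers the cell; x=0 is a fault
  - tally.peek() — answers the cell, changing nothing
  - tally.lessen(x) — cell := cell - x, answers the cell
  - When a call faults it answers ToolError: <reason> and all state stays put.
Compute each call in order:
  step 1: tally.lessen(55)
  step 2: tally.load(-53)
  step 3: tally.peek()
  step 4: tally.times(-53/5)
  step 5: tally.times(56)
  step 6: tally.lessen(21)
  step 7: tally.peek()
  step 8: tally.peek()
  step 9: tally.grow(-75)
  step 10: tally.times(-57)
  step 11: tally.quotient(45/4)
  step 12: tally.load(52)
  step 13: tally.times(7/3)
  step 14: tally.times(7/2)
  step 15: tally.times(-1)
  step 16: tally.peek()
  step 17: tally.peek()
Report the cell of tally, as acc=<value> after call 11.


Answer: acc=-11918624/75

Derivation:
-- tally.lessen(x='55') == -55
-- tally.load(x='-53') == -53
-- tally.peek() == -53
-- tally.times(x='-53/5') == 2809/5
-- tally.times(x='56') == 157304/5
-- tally.lessen(x='21') == 157199/5
-- tally.peek() == 157199/5
-- tally.peek() == 157199/5
-- tally.grow(x='-75') == 156824/5
-- tally.times(x='-57') == -8938968/5
-- tally.quotient(x='45/4') == -11918624/75
-- tally.load(x='52') == 52
-- tally.times(x='7/3') == 364/3
-- tally.times(x='7/2') == 1274/3
-- tally.times(x='-1') == -1274/3
-- tally.peek() == -1274/3
-- tally.peek() == -1274/3


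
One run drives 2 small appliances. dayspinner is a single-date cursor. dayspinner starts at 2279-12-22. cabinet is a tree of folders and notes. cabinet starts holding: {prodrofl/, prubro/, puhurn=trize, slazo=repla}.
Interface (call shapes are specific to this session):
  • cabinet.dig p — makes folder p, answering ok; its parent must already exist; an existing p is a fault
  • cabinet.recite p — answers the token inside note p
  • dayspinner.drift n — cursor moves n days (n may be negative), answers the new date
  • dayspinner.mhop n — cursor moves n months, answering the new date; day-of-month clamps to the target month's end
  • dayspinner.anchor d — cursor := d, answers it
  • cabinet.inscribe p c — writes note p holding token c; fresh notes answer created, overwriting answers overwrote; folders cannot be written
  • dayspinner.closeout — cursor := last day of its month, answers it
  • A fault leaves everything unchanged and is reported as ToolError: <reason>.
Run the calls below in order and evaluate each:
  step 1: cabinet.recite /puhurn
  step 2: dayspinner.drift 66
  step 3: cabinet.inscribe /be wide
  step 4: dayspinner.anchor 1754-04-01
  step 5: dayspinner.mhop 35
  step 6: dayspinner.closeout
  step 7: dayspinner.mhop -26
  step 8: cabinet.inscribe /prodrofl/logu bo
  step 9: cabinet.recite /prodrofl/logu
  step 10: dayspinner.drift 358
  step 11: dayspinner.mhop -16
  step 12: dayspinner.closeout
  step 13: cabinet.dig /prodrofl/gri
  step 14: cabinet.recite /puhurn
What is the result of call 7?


Answer: 1755-01-31

Derivation:
·→ cabinet.recite(p: /puhurn)
·← trize
·→ dayspinner.drift(n: 66)
·← 2280-02-26
·→ cabinet.inscribe(p: /be, c: wide)
·← created
·→ dayspinner.anchor(d: 1754-04-01)
·← 1754-04-01
·→ dayspinner.mhop(n: 35)
·← 1757-03-01
·→ dayspinner.closeout()
·← 1757-03-31
·→ dayspinner.mhop(n: -26)
·← 1755-01-31
·→ cabinet.inscribe(p: /prodrofl/logu, c: bo)
·← created
·→ cabinet.recite(p: /prodrofl/logu)
·← bo
·→ dayspinner.drift(n: 358)
·← 1756-01-24
·→ dayspinner.mhop(n: -16)
·← 1754-09-24
·→ dayspinner.closeout()
·← 1754-09-30
·→ cabinet.dig(p: /prodrofl/gri)
·← ok
·→ cabinet.recite(p: /puhurn)
·← trize


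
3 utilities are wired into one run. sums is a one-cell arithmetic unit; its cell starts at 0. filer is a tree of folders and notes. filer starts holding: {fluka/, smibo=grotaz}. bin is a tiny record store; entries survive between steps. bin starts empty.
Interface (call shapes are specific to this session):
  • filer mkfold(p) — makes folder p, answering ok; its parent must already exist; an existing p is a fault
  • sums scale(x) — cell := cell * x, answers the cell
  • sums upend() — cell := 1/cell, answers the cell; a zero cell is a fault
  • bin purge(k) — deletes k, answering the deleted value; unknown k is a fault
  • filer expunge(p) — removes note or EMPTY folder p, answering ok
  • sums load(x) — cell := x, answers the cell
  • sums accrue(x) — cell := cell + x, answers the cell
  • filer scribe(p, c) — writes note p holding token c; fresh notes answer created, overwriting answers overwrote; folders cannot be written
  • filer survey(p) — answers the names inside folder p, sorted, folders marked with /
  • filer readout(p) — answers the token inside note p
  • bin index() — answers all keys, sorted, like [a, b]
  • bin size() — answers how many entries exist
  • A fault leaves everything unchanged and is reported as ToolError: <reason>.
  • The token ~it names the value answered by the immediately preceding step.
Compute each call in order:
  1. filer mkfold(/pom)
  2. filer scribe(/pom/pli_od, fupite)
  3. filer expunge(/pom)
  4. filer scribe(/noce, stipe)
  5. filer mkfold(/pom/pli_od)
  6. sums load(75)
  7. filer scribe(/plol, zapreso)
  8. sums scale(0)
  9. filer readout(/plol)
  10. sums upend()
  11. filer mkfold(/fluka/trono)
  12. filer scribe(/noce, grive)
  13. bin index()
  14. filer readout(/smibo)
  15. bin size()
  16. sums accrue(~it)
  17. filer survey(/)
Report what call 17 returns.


Answer: [fluka/, noce, plol, pom/, smibo]

Derivation:
CALL filer mkfold[p='/pom']
RET  ok
CALL filer scribe[p='/pom/pli_od'; c='fupite']
RET  created
CALL filer expunge[p='/pom']
RET  ToolError: not empty
CALL filer scribe[p='/noce'; c='stipe']
RET  created
CALL filer mkfold[p='/pom/pli_od']
RET  ToolError: exists
CALL sums load[x='75']
RET  75
CALL filer scribe[p='/plol'; c='zapreso']
RET  created
CALL sums scale[x='0']
RET  0
CALL filer readout[p='/plol']
RET  zapreso
CALL sums upend[]
RET  ToolError: reciprocal of zero
CALL filer mkfold[p='/fluka/trono']
RET  ok
CALL filer scribe[p='/noce'; c='grive']
RET  overwrote
CALL bin index[]
RET  []
CALL filer readout[p='/smibo']
RET  grotaz
CALL bin size[]
RET  0
CALL sums accrue[x='~it']
RET  0
CALL filer survey[p='/']
RET  [fluka/, noce, plol, pom/, smibo]


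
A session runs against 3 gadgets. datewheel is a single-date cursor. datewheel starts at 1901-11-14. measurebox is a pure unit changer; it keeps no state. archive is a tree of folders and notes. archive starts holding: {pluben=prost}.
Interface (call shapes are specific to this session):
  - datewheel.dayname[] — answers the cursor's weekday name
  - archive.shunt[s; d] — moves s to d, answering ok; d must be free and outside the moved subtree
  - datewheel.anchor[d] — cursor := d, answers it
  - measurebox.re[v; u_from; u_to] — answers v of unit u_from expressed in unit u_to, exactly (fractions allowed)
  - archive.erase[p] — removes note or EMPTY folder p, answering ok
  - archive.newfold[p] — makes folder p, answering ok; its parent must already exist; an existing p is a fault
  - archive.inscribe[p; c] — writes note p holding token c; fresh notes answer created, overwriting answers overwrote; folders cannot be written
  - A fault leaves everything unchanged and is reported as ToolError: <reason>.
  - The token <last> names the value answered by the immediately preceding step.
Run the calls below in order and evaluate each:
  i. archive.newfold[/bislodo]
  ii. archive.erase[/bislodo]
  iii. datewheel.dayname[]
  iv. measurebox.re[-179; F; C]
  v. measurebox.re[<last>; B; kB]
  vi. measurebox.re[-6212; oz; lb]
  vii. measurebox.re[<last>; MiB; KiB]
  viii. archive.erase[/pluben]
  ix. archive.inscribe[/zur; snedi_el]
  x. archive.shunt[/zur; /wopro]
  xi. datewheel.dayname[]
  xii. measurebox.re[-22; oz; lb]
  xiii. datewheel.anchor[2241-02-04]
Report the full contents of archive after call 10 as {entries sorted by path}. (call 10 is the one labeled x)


I invoke archive.newfold with p=/bislodo, which returns ok.
I run archive.erase with p=/bislodo, → ok.
Next I call datewheel.dayname: Thursday.
Now I run measurebox.re with v=-179, u_from=F, u_to=C, and observe -1055/9.
I use measurebox.re with v=<last>, u_from=B, u_to=kB: -211/1800.
Invoking measurebox.re with v=-6212, u_from=oz, u_to=lb, → -1553/4.
I use measurebox.re with v=<last>, u_from=MiB, u_to=KiB, yielding -397568.
I call archive.erase with p=/pluben, giving ok.
I use archive.inscribe with p=/zur, c=snedi_el, — result: created.
Then archive.shunt with s=/zur, d=/wopro, — result: ok.
Using datewheel.dayname, — result: Thursday.
Calling measurebox.re with v=-22, u_from=oz, u_to=lb, → -11/8.
I try datewheel.anchor with d=2241-02-04, which returns 2241-02-04.

Answer: {wopro=snedi_el}


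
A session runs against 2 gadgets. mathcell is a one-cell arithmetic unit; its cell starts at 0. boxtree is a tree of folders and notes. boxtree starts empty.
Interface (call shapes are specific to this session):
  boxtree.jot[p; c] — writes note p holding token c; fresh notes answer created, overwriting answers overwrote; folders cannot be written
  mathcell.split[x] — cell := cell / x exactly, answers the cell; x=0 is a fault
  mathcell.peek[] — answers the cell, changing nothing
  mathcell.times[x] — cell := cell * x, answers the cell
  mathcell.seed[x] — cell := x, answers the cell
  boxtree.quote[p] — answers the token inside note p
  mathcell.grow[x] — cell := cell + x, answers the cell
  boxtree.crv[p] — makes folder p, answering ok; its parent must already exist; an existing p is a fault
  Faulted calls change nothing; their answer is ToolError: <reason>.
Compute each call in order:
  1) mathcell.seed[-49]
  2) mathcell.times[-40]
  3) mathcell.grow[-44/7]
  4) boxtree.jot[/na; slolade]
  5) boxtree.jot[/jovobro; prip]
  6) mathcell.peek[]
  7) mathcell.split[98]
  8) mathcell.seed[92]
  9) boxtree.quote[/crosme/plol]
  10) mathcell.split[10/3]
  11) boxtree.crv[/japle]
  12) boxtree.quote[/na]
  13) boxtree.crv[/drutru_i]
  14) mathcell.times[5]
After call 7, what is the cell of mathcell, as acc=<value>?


Then seed passing x='-49', yielding -49.
Calling times passing x='-40', — result: 1960.
Next I call grow passing x='-44/7', giving 13676/7.
I use jot passing p='/na', c='slolade', and see created.
I call jot passing p='/jovobro', c='prip', and see created.
Then peek(), and see 13676/7.
I use split passing x='98', which returns 6838/343.
Now I run seed passing x='92': 92.
Next I call quote passing p='/crosme/plol': ToolError: not found.
Then split passing x='10/3', and get 138/5.
Now I run crv passing p='/japle', and see ok.
Then quote passing p='/na', — result: slolade.
I run crv passing p='/drutru_i', — result: ok.
I run times passing x='5', and get 138.

Answer: acc=6838/343


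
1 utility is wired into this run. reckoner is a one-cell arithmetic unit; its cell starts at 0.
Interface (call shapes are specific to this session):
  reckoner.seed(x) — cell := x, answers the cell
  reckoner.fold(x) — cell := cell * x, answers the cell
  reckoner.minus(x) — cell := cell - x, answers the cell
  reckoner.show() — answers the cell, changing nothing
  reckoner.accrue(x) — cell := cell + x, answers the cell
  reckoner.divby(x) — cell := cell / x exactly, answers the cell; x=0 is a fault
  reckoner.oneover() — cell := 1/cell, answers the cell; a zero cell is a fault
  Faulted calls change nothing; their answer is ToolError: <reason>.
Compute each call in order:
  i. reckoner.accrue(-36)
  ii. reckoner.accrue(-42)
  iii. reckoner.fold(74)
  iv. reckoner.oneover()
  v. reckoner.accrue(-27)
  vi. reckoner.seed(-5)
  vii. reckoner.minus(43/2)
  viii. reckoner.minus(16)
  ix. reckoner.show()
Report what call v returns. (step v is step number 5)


// reckoner.accrue(x=-36) : -36
// reckoner.accrue(x=-42) : -78
// reckoner.fold(x=74) : -5772
// reckoner.oneover() : -1/5772
// reckoner.accrue(x=-27) : -155845/5772
// reckoner.seed(x=-5) : -5
// reckoner.minus(x=43/2) : -53/2
// reckoner.minus(x=16) : -85/2
// reckoner.show() : -85/2

Answer: -155845/5772


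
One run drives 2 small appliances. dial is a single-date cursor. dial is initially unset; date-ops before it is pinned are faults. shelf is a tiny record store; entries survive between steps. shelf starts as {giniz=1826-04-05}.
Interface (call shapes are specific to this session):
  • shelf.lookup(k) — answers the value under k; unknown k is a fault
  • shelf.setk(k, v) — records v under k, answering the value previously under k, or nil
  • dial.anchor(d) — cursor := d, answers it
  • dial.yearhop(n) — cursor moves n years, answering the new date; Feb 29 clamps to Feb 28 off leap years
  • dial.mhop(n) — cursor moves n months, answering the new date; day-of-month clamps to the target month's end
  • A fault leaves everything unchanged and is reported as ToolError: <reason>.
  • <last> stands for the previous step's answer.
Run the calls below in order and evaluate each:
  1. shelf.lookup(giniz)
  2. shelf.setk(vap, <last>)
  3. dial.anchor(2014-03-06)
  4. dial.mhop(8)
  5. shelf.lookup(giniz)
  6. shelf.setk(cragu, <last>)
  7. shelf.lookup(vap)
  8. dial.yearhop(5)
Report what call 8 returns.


Answer: 2019-11-06

Derivation:
Step: shelf.lookup[giniz]
Result: 1826-04-05
Step: shelf.setk[vap; <last>]
Result: nil
Step: dial.anchor[2014-03-06]
Result: 2014-03-06
Step: dial.mhop[8]
Result: 2014-11-06
Step: shelf.lookup[giniz]
Result: 1826-04-05
Step: shelf.setk[cragu; <last>]
Result: nil
Step: shelf.lookup[vap]
Result: 1826-04-05
Step: dial.yearhop[5]
Result: 2019-11-06


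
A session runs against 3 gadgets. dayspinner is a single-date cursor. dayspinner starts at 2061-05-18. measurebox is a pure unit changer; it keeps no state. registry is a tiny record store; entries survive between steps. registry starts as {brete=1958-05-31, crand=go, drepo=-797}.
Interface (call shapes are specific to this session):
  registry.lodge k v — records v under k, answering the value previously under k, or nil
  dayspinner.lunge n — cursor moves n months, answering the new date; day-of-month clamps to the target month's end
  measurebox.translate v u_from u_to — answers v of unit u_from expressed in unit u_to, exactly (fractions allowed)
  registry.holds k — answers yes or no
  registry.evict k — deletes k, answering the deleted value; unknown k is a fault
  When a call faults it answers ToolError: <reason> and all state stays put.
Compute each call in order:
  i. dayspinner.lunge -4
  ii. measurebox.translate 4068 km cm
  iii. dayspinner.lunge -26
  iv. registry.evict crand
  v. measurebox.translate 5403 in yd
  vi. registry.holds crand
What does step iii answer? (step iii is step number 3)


I invoke dayspinner.lunge(n='-4'), giving 2061-01-18.
Using measurebox.translate(v='4068', u_from='km', u_to='cm'), giving 406800000.
Calling dayspinner.lunge(n='-26'), → 2058-11-18.
Invoking registry.evict(k='crand'), and see go.
Now I run measurebox.translate(v='5403', u_from='in', u_to='yd'), — result: 1801/12.
Invoking registry.holds(k='crand'), → no.

Answer: 2058-11-18


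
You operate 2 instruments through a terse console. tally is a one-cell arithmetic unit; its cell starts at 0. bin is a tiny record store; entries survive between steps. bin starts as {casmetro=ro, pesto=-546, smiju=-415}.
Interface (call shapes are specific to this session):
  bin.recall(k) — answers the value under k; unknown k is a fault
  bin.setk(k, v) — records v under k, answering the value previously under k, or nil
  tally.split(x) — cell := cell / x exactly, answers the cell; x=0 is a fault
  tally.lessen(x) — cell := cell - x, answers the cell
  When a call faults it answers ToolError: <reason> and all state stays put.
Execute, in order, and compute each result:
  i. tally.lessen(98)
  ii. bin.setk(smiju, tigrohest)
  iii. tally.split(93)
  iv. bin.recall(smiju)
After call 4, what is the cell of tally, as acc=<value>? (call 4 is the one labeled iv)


>>> lessen x: 98
= -98
>>> setk k: smiju v: tigrohest
= -415
>>> split x: 93
= -98/93
>>> recall k: smiju
= tigrohest

Answer: acc=-98/93


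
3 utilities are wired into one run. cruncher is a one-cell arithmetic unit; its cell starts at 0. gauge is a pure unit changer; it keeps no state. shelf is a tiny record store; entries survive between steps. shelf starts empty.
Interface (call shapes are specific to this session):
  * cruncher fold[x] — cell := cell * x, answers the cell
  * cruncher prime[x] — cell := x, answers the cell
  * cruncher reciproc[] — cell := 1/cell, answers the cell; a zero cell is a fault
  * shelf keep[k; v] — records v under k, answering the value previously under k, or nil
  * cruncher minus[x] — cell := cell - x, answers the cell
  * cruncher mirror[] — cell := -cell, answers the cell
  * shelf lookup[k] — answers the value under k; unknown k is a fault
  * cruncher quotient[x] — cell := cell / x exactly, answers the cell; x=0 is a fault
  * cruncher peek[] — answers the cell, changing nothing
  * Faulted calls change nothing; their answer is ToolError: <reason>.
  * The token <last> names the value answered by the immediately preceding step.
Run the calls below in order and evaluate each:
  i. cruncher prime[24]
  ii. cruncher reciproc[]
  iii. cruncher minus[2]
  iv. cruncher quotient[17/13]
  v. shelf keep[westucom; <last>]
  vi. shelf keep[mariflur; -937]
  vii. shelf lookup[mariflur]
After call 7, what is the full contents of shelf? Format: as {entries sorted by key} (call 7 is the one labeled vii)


Act: cruncher prime[x: 24]
Obs: 24
Act: cruncher reciproc[]
Obs: 1/24
Act: cruncher minus[x: 2]
Obs: -47/24
Act: cruncher quotient[x: 17/13]
Obs: -611/408
Act: shelf keep[k: westucom; v: <last>]
Obs: nil
Act: shelf keep[k: mariflur; v: -937]
Obs: nil
Act: shelf lookup[k: mariflur]
Obs: -937

Answer: {mariflur=-937, westucom=-611/408}


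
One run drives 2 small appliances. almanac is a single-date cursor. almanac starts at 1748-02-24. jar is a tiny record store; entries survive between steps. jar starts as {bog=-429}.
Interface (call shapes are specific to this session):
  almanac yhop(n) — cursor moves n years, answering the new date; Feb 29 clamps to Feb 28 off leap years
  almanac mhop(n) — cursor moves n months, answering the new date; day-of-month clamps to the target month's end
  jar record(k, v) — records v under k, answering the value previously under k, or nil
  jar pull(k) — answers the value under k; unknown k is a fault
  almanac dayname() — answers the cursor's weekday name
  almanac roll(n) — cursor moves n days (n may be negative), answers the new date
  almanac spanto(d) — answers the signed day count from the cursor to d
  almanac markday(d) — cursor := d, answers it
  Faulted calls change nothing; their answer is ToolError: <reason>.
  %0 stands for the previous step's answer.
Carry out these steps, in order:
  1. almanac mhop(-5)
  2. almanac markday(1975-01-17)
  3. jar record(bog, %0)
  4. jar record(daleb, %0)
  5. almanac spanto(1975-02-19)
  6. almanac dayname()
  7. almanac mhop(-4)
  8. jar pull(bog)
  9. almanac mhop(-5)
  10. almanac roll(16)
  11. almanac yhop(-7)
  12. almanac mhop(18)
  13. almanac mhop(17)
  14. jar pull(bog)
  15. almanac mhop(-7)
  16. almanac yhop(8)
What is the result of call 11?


·→ almanac mhop(-5)
·← 1747-09-24
·→ almanac markday(1975-01-17)
·← 1975-01-17
·→ jar record(bog, %0)
·← -429
·→ jar record(daleb, %0)
·← nil
·→ almanac spanto(1975-02-19)
·← 33
·→ almanac dayname()
·← Friday
·→ almanac mhop(-4)
·← 1974-09-17
·→ jar pull(bog)
·← 1975-01-17
·→ almanac mhop(-5)
·← 1974-04-17
·→ almanac roll(16)
·← 1974-05-03
·→ almanac yhop(-7)
·← 1967-05-03
·→ almanac mhop(18)
·← 1968-11-03
·→ almanac mhop(17)
·← 1970-04-03
·→ jar pull(bog)
·← 1975-01-17
·→ almanac mhop(-7)
·← 1969-09-03
·→ almanac yhop(8)
·← 1977-09-03

Answer: 1967-05-03


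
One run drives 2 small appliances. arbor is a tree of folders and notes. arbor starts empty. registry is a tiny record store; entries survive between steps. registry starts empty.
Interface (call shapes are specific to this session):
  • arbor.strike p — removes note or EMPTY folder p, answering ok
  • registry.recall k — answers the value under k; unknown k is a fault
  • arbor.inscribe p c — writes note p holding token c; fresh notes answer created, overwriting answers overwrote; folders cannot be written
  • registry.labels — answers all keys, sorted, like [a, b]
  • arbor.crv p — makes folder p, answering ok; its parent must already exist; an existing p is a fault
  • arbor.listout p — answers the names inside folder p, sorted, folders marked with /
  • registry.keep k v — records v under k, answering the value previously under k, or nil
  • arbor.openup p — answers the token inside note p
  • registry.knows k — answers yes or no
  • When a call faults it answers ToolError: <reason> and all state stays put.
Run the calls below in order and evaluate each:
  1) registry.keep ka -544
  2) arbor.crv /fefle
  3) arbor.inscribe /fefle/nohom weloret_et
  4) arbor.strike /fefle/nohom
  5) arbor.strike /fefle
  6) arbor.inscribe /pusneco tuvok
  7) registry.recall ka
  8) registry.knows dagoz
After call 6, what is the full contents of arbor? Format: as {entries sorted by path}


Answer: {pusneco=tuvok}

Derivation:
Step: registry.keep[ka; -544]
Result: nil
Step: arbor.crv[/fefle]
Result: ok
Step: arbor.inscribe[/fefle/nohom; weloret_et]
Result: created
Step: arbor.strike[/fefle/nohom]
Result: ok
Step: arbor.strike[/fefle]
Result: ok
Step: arbor.inscribe[/pusneco; tuvok]
Result: created
Step: registry.recall[ka]
Result: -544
Step: registry.knows[dagoz]
Result: no


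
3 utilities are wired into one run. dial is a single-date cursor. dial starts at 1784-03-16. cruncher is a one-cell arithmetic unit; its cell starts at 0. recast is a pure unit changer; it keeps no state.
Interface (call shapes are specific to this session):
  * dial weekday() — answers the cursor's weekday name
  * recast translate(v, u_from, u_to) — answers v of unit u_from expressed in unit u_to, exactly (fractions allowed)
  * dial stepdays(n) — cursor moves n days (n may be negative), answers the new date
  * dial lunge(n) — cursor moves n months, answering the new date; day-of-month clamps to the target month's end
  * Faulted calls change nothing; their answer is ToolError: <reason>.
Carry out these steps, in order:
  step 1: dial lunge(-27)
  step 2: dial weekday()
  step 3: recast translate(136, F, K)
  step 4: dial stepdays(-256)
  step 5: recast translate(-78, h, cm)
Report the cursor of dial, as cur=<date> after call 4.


Using dial lunge(n: -27), → 1781-12-16.
Using dial weekday, giving Sunday.
Then recast translate(v: 136, u_from: F, u_to: K), → 59567/180.
I run dial stepdays(n: -256), yielding 1781-04-04.
Then recast translate(v: -78, u_from: h, u_to: cm), and observe ToolError: incompatible units.

Answer: cur=1781-04-04


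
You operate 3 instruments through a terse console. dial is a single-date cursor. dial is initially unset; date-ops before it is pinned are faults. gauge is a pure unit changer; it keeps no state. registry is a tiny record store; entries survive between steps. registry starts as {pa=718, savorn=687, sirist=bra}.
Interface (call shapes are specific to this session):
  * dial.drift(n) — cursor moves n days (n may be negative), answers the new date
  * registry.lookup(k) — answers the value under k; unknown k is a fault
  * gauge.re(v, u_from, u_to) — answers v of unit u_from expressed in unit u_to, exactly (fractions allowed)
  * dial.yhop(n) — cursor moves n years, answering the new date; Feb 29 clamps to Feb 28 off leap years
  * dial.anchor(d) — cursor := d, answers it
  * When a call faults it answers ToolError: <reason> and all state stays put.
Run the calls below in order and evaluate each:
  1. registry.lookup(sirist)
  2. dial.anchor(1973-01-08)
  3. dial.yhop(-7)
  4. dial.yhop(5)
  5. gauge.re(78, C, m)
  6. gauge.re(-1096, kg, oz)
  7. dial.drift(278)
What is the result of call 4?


Answer: 1971-01-08

Derivation:
CALL lookup[k='sirist']
RET  bra
CALL anchor[d='1973-01-08']
RET  1973-01-08
CALL yhop[n='-7']
RET  1966-01-08
CALL yhop[n='5']
RET  1971-01-08
CALL re[v='78'; u_from='C'; u_to='m']
RET  ToolError: incompatible units
CALL re[v='-1096'; u_from='kg'; u_to='oz']
RET  -1753600000000/45359237
CALL drift[n='278']
RET  1971-10-13


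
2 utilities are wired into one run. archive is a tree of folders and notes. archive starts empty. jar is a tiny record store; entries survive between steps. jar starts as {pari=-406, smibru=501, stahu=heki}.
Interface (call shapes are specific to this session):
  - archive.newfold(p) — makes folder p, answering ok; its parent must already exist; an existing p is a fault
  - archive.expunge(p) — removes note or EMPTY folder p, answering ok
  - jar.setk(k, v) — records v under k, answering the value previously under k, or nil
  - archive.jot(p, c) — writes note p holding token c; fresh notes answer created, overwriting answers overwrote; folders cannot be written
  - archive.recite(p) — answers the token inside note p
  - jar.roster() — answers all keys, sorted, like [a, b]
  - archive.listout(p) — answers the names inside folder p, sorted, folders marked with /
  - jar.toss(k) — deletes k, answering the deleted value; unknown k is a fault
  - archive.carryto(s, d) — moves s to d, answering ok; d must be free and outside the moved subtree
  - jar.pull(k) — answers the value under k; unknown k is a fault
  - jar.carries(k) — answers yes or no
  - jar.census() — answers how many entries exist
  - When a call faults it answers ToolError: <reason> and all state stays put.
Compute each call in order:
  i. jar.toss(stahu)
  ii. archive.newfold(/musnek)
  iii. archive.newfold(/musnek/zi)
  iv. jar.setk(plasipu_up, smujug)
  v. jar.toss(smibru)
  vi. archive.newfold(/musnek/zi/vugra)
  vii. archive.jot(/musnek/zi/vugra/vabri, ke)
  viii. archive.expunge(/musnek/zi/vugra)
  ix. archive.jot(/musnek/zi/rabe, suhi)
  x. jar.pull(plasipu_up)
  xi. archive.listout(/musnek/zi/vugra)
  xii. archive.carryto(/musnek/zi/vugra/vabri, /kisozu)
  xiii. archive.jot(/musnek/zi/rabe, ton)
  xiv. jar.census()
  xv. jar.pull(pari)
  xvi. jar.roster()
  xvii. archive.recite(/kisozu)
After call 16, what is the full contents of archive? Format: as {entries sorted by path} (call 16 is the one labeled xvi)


Answer: {kisozu=ke, musnek/, musnek/zi/, musnek/zi/rabe=ton, musnek/zi/vugra/}

Derivation:
[in] jar.toss stahu
  heki
[in] archive.newfold /musnek
  ok
[in] archive.newfold /musnek/zi
  ok
[in] jar.setk plasipu_up smujug
  nil
[in] jar.toss smibru
  501
[in] archive.newfold /musnek/zi/vugra
  ok
[in] archive.jot /musnek/zi/vugra/vabri ke
  created
[in] archive.expunge /musnek/zi/vugra
  ToolError: not empty
[in] archive.jot /musnek/zi/rabe suhi
  created
[in] jar.pull plasipu_up
  smujug
[in] archive.listout /musnek/zi/vugra
  [vabri]
[in] archive.carryto /musnek/zi/vugra/vabri /kisozu
  ok
[in] archive.jot /musnek/zi/rabe ton
  overwrote
[in] jar.census
  2
[in] jar.pull pari
  -406
[in] jar.roster
  [pari, plasipu_up]
[in] archive.recite /kisozu
  ke


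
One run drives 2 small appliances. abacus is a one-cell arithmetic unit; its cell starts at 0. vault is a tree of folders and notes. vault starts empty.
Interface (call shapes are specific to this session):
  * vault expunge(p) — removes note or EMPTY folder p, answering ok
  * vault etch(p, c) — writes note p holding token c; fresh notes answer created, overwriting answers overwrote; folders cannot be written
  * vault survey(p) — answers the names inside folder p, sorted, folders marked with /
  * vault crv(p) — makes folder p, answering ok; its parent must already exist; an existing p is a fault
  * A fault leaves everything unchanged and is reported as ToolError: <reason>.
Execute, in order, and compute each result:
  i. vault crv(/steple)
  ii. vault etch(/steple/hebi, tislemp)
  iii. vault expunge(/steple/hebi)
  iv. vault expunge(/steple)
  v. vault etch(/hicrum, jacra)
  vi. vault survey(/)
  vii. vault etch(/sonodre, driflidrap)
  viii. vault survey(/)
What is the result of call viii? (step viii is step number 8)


Answer: [hicrum, sonodre]

Derivation:
-> vault crv(p: /steple)
<- ok
-> vault etch(p: /steple/hebi, c: tislemp)
<- created
-> vault expunge(p: /steple/hebi)
<- ok
-> vault expunge(p: /steple)
<- ok
-> vault etch(p: /hicrum, c: jacra)
<- created
-> vault survey(p: /)
<- [hicrum]
-> vault etch(p: /sonodre, c: driflidrap)
<- created
-> vault survey(p: /)
<- [hicrum, sonodre]


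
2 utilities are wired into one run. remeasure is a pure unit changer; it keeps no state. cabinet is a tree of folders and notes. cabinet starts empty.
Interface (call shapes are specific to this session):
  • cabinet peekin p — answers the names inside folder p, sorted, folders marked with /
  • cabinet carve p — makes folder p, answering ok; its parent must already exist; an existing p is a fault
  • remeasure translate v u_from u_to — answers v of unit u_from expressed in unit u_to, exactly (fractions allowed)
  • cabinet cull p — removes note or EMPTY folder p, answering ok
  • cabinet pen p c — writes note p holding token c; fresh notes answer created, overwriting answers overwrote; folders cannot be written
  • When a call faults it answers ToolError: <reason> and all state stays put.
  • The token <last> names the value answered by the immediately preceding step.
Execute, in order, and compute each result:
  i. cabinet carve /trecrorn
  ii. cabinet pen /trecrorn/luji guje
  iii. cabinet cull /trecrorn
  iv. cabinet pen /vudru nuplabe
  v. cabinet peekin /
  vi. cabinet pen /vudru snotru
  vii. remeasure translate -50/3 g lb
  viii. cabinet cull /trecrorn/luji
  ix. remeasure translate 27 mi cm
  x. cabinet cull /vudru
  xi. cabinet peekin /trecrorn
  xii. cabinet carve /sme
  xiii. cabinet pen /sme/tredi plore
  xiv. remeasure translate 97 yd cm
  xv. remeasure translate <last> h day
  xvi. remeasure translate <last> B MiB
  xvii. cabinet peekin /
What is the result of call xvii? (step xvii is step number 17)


Answer: [sme/, trecrorn/]

Derivation:
>>> cabinet carve p: /trecrorn
  ok
>>> cabinet pen p: /trecrorn/luji c: guje
  created
>>> cabinet cull p: /trecrorn
  ToolError: not empty
>>> cabinet pen p: /vudru c: nuplabe
  created
>>> cabinet peekin p: /
  [trecrorn/, vudru]
>>> cabinet pen p: /vudru c: snotru
  overwrote
>>> remeasure translate v: -50/3 u_from: g u_to: lb
  -5000000/136077711
>>> cabinet cull p: /trecrorn/luji
  ok
>>> remeasure translate v: 27 u_from: mi u_to: cm
  21726144/5
>>> cabinet cull p: /vudru
  ok
>>> cabinet peekin p: /trecrorn
  []
>>> cabinet carve p: /sme
  ok
>>> cabinet pen p: /sme/tredi c: plore
  created
>>> remeasure translate v: 97 u_from: yd u_to: cm
  221742/25
>>> remeasure translate v: <last> u_from: h u_to: day
  36957/100
>>> remeasure translate v: <last> u_from: B u_to: MiB
  36957/104857600
>>> cabinet peekin p: /
  [sme/, trecrorn/]


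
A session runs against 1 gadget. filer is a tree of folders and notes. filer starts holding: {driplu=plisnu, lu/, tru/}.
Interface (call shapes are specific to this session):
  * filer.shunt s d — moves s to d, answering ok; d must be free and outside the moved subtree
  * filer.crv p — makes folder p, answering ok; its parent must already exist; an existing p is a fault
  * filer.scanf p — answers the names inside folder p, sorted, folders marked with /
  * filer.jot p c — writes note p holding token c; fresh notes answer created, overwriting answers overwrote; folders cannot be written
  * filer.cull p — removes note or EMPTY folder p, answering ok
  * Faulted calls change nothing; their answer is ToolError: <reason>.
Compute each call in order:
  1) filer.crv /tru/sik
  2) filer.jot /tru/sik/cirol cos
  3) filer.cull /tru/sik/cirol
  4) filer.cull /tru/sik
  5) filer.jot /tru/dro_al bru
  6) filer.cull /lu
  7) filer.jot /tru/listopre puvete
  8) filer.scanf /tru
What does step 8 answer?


! filer.crv(p→/tru/sik) => ok
! filer.jot(p→/tru/sik/cirol, c→cos) => created
! filer.cull(p→/tru/sik/cirol) => ok
! filer.cull(p→/tru/sik) => ok
! filer.jot(p→/tru/dro_al, c→bru) => created
! filer.cull(p→/lu) => ok
! filer.jot(p→/tru/listopre, c→puvete) => created
! filer.scanf(p→/tru) => [dro_al, listopre]

Answer: [dro_al, listopre]


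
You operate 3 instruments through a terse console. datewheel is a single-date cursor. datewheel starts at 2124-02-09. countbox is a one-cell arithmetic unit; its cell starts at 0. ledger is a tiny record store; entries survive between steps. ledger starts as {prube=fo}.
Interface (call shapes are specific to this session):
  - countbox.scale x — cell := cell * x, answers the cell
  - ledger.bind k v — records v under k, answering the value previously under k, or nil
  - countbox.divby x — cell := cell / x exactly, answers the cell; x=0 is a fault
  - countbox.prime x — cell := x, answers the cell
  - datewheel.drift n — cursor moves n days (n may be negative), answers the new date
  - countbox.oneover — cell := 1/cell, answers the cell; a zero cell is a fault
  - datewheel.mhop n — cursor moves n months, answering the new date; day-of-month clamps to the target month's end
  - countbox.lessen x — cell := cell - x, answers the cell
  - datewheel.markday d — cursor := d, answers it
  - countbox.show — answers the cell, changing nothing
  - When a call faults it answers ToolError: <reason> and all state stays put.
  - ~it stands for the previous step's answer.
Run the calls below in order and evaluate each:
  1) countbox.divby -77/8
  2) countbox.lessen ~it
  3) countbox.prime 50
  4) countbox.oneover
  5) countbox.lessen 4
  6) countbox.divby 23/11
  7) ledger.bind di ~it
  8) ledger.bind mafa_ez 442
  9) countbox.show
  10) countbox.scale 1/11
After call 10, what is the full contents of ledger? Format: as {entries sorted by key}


Using countbox.divby with x=-77/8, — result: 0.
I call countbox.lessen with x=~it: 0.
Now I run countbox.prime with x=50: 50.
I call countbox.oneover, and see 1/50.
Then countbox.lessen with x=4, and observe -199/50.
Using countbox.divby with x=23/11, → -2189/1150.
Now I run ledger.bind with k=di, v=~it, — result: nil.
Invoking ledger.bind with k=mafa_ez, v=442, which returns nil.
Invoking countbox.show, giving -2189/1150.
I run countbox.scale with x=1/11, giving -199/1150.

Answer: {di=-2189/1150, mafa_ez=442, prube=fo}


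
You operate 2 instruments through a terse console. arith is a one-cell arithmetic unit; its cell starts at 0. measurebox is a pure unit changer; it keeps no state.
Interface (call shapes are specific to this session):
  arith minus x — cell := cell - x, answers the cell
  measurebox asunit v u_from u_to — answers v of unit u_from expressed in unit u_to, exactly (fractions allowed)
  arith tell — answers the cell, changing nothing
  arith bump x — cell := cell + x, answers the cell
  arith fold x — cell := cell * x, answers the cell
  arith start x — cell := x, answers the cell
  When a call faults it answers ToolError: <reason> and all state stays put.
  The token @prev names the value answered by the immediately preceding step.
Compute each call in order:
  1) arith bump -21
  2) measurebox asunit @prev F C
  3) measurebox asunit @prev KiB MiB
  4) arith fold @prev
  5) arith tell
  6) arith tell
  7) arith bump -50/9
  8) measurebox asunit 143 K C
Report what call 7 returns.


I call arith bump on x: -21, → -21.
I call measurebox asunit on v: @prev, u_from: F, u_to: C, and get -265/9.
I run measurebox asunit on v: @prev, u_from: KiB, u_to: MiB, and see -265/9216.
Now I run arith fold on x: @prev, yielding 1855/3072.
I invoke arith tell(): 1855/3072.
I try arith tell, and see 1855/3072.
Now I run arith bump on x: -50/9, — result: -45635/9216.
I run measurebox asunit on v: 143, u_from: K, u_to: C: -2603/20.

Answer: -45635/9216


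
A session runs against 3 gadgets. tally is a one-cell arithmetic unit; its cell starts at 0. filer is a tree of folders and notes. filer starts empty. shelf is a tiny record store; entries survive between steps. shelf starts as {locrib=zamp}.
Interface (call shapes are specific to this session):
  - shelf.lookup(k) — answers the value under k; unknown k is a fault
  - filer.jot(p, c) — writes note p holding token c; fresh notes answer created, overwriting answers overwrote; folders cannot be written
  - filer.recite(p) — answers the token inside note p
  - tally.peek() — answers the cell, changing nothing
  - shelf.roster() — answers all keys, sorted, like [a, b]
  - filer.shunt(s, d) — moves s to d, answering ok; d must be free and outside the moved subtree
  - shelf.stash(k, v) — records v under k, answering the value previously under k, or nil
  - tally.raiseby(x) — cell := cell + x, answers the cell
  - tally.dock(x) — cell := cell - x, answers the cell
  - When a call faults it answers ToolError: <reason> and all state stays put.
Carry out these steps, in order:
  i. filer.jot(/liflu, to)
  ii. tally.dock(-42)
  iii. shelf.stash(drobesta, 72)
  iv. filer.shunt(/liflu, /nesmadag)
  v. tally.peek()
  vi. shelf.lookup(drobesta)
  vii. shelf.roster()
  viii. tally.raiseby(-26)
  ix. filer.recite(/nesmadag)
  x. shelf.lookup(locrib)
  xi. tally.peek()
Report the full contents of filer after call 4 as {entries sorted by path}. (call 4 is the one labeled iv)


Answer: {nesmadag=to}

Derivation:
% filer.jot(p='/liflu', c='to') ~> created
% tally.dock(x='-42') ~> 42
% shelf.stash(k='drobesta', v='72') ~> nil
% filer.shunt(s='/liflu', d='/nesmadag') ~> ok
% tally.peek() ~> 42
% shelf.lookup(k='drobesta') ~> 72
% shelf.roster() ~> [drobesta, locrib]
% tally.raiseby(x='-26') ~> 16
% filer.recite(p='/nesmadag') ~> to
% shelf.lookup(k='locrib') ~> zamp
% tally.peek() ~> 16


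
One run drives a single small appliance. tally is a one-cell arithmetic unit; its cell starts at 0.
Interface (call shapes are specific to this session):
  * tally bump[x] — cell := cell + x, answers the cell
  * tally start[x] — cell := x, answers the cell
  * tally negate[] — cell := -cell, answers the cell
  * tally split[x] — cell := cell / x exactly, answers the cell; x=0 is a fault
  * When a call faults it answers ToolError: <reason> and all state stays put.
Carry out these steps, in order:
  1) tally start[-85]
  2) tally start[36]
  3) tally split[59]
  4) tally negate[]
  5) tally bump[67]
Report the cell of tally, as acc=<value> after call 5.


==> tally start(x: -85)
<== -85
==> tally start(x: 36)
<== 36
==> tally split(x: 59)
<== 36/59
==> tally negate()
<== -36/59
==> tally bump(x: 67)
<== 3917/59

Answer: acc=3917/59


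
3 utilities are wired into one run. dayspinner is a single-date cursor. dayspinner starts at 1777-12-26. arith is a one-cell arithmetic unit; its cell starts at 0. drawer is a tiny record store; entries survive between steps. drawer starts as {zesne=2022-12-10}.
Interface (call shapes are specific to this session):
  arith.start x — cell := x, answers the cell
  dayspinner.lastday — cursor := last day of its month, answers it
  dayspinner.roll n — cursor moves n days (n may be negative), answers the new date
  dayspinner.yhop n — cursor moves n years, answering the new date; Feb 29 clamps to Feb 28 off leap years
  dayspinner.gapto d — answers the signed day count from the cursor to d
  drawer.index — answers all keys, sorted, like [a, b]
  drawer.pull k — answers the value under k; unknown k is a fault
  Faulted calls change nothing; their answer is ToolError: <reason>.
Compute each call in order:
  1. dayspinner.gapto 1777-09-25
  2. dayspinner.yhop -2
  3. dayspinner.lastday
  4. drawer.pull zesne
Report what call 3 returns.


[in] dayspinner.gapto 1777-09-25
:: -92
[in] dayspinner.yhop -2
:: 1775-12-26
[in] dayspinner.lastday
:: 1775-12-31
[in] drawer.pull zesne
:: 2022-12-10

Answer: 1775-12-31
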